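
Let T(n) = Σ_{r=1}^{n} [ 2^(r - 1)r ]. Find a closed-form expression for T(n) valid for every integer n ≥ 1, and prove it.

T(n) = 2^n(n - 1) + 1

We claim T(n) = 2^n(n - 1) + 1 for all n ≥ 1.
Base step (n = 1): T(1) = 1, and the closed form gives 1. They agree.
For the inductive step, assume it holds for an arbitrary r ≥ 1, so T(r) = 2^r(r - 1) + 1.
Then T(r+1) = T(r) + (2^r(r + 1)) = (2^r(r - 1) + 1) + (2^r(r + 1)).
Simplifying, T(r+1) = 2^(r + 1)r + 1 = 2^(r+1)((r+1) - 1) + 1,
which is the closed form with n = r+1.
By the principle of mathematical induction, the result holds for all n ≥ 1.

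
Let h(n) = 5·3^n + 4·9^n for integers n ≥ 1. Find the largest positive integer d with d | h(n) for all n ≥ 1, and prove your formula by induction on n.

d = 3

Computing the first values: h(1) = 51 and h(2) = 369; gcd(51, 369) = 3, so d ≤ 3.
We prove 3 | 5·3^n + 4·9^n for all n ≥ 1 by induction on n.
Base step (n = 1): h(1) = 51 = 3·(17), so 3 | h(1).
Suppose the result is true for n = p, i.e. 3 | h(p). Then
h(p+1) − 9·h(p) = (5·3^(p+1) + 4·9^(p+1)) − 9·(5·3^p + 4·9^p) = (5)·3^p·(3 − 9) = (-30)·3^p. Since 3 | h(p) by the inductive hypothesis, 3 | 9·h(p); and 3 | -30 since -30 = 3·-10. Therefore 3 | h(p+1).
Hence, by induction on n, the claim holds for every n ≥ 1.
Therefore the largest such d is 3.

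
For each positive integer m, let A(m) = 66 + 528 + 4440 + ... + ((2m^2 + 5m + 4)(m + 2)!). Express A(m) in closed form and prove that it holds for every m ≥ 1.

We claim A(m) = (2m + 1)(m + 3)! - 6 for all m ≥ 1.
For the base case m = 1: A(1) = 66, and the closed form gives 66. They agree.
Inductive step: assume the claim holds for m = j, so A(j) = (2j + 1)(j + 3)! - 6.
Then A(j+1) = A(j) + ((2j^2 + 9j + 11)(j + 3)!) = ((2j + 1)(j + 3)! - 6) + ((2j^2 + 9j + 11)(j + 3)!).
Simplifying, A(j+1) = (2(j+1) + 1)((j+1) + 3)! - 6,
which is the closed form with m = j+1.
This completes the induction.

A(m) = (2m + 1)(m + 3)! - 6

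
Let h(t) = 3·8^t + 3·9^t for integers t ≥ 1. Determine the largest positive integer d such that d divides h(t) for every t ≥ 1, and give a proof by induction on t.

Computing the first values: h(1) = 51 and h(2) = 435; gcd(51, 435) = 3, so d ≤ 3.
We prove 3 | 3·8^t + 3·9^t for all t ≥ 1 by induction on t.
When t = 1: h(1) = 51 = 3·(17), so 3 | h(1).
Suppose the result is true for t = p, i.e. 3 | h(p). Then
h(p+1) − 9·h(p) = (3·8^(p+1) + 3·9^(p+1)) − 9·(3·8^p + 3·9^p) = (3)·8^p·(8 − 9) = (-3)·8^p. Since 3 | h(p) by the inductive hypothesis, 3 | 9·h(p); and 3 | -3 since -3 = 3·-1. Therefore 3 | h(p+1).
By the principle of mathematical induction, the result holds for all t ≥ 1.
Therefore the largest such d is 3.

d = 3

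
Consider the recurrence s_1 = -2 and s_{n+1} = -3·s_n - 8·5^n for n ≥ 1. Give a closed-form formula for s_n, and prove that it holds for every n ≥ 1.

s_n = -(-3)^n - 5^n

Computing the first terms: s_1 = -2, s_2 = -34, s_3 = -98. This suggests s_n = -(-3)^n - 5^n.
Base case (n = 1): the formula gives -2 = -2 = s_1.
Inductive step: assume the claim holds for n = k, so s_k = -(-3)^k - 5^k.
Then s_{k+1} = -3·s_k - 8·5^k = -3·(-(-3)^k - 5^k) - 8·5^k = -(-3)^(k + 1) - 5^(k + 1),
which is the claimed formula at n = k+1.
Hence, by induction on n, the claim holds for every n ≥ 1.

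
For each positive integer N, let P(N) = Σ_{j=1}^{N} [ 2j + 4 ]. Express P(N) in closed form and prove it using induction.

We claim P(N) = N(N + 5) for all N ≥ 1.
Base case (N = 1): P(1) = 6, and the closed form gives 6. They agree.
Suppose the result is true for N = j, so P(j) = j(j + 5).
Then P(j+1) = P(j) + (2j + 6) = (j(j + 5)) + (2j + 6).
Simplifying, P(j+1) = (j + 1)(j + 6) = (j+1)((j+1) + 5),
which is the closed form with N = j+1.
Hence, by induction on N, the claim holds for every N ≥ 1.

P(N) = N(N + 5)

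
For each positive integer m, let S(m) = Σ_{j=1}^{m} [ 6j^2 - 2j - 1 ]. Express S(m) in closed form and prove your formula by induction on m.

We claim S(m) = m(2m^2 + 2m - 1) for all m ≥ 1.
For the base case m = 1: S(1) = 3, and the closed form gives 3. They agree.
Suppose the result is true for m = j, so S(j) = j(2j^2 + 2j - 1).
Then S(j+1) = S(j) + (6j^2 + 10j + 3) = (j(2j^2 + 2j - 1)) + (6j^2 + 10j + 3).
Simplifying, S(j+1) = (j + 1)(2j^2 + 6j + 3) = (j+1)(2(j+1)^2 + 2(j+1) - 1),
which is the closed form with m = j+1.
Hence, by induction on m, the claim holds for every m ≥ 1.

S(m) = m(2m^2 + 2m - 1)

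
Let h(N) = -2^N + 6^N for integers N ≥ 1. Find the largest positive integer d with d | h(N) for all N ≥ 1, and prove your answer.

Computing the first values: h(1) = 4 and h(2) = 32; gcd(4, 32) = 4, so d ≤ 4.
We prove 4 | -2^N + 6^N for all N ≥ 1 by induction on N.
For the base case N = 1: h(1) = 4 = 4·(1), so 4 | h(1).
Suppose the result is true for N = m, i.e. 4 | h(m). Then
6^{m+1} − 2^{m+1} = 6·6^m − 2·2^m = 6·(6^m − 2^m) + (4)·2^m. The first term is divisible by 4 by the inductive hypothesis, and the second term (4)·2^m is divisible by 4 since 4 | 4. Hence 4 | h(m+1).
By the principle of mathematical induction, the result holds for all N ≥ 1.
Therefore the largest such d is 4.

d = 4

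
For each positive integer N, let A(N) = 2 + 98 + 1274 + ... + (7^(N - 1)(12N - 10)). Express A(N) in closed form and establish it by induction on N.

A(N) = 2·7^N(N - 1) + 2

We claim A(N) = 2·7^N(N - 1) + 2 for all N ≥ 1.
When N = 1: A(1) = 2, and the closed form gives 2. They agree.
Inductive step: suppose the statement holds for some j ≥ 1, so A(j) = 2·7^j(j - 1) + 2.
Then A(j+1) = A(j) + (7^j(12j + 2)) = (2·7^j(j - 1) + 2) + (7^j(12j + 2)).
Simplifying, A(j+1) = 14·7^j·j + 2 = 2·7^(j+1)((j+1) - 1) + 2,
which is the closed form with N = j+1.
This completes the induction.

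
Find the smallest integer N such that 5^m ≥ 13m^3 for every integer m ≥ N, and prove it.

N = 5

At m = 4: 625 < 832, so the inequality fails and N ≥ 5. We prove 5^m ≥ 13m^3 for all m ≥ 5.
For the base case m = 5: 5^m = 3125 and 13m^3 = 1625, so 3125 ≥ 1625.
Inductive step: assume the claim holds for m = r, so 5^r ≥ 13r^3.
Then 5^(r + 1) = 5·(5^r) ≥ 5·(13r^3).
Also, for r ≥ 5 we have 5·(13r^3) ≥ 13(r+1)^3, since 5 ≥ (1 + 1/r)^3 for all r ≥ 5.
Combining, 5^(r + 1) ≥ 13(r+1)^3.
By the principle of mathematical induction, the result holds for all m ≥ 5.
Hence the smallest such N is 5.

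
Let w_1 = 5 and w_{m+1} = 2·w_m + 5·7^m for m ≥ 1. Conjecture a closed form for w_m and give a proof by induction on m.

w_m = -2^m + 7^m

Computing the first terms: w_1 = 5, w_2 = 45, w_3 = 335. This suggests w_m = -2^m + 7^m.
For the base case m = 1: the formula gives 5 = 5 = w_1.
Inductive step: suppose the statement holds for some i ≥ 1, so w_i = -2^i + 7^i.
Then w_{i+1} = 2·w_i + 5·7^i = 2·(-2^i + 7^i) + 5·7^i = -2^(i + 1) + 7^(i + 1),
which is the claimed formula at m = i+1.
Hence, by induction on m, the claim holds for every m ≥ 1.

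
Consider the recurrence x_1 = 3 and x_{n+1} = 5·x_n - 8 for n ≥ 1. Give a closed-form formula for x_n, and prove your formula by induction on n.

x_n = 5^(n - 1) + 2

Computing the first terms: x_1 = 3, x_2 = 7, x_3 = 27. This suggests x_n = 5^(n - 1) + 2.
For the base case n = 1: the formula gives 3 = 3 = x_1.
For the inductive step, assume it holds for an arbitrary i ≥ 1, so x_i = 5^(i - 1) + 2.
Then x_{i+1} = 5·x_i - 8 = 5·(5^(i - 1) + 2) - 8 = 5^i + 2 = 5^((i+1) - 1) + 2,
which is the claimed formula at n = i+1.
This completes the induction.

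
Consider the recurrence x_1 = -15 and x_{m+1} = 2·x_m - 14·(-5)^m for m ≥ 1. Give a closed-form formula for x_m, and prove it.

Computing the first terms: x_1 = -15, x_2 = 40, x_3 = -270. This suggests x_m = 2(-5)^m - 5·2^(m - 1).
When m = 1: the formula gives -15 = -15 = x_1.
Inductive step: suppose the statement holds for some i ≥ 1, so x_i = 2(-5)^i - 5·2^(i - 1).
Then x_{i+1} = 2·x_i - 14·(-5)^i = 2·(2(-5)^i - 5·2^(i - 1)) - 14·(-5)^i = 2(-5)^(i + 1) - 5·2^i = 2(-5)^(i+1) - 5·2^((i+1) - 1),
which is the claimed formula at m = i+1.
By induction, the statement is established for all m ≥ 1.

x_m = 2(-5)^m - 5·2^(m - 1)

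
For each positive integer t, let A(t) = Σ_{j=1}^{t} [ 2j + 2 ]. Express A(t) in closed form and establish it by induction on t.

We claim A(t) = t(t + 3) for all t ≥ 1.
Base step (t = 1): A(1) = 4, and the closed form gives 4. They agree.
Inductive step: suppose the statement holds for some j ≥ 1, so A(j) = j(j + 3).
Then A(j+1) = A(j) + (2j + 4) = (j(j + 3)) + (2j + 4).
Simplifying, A(j+1) = (j + 1)(j + 4) = (j+1)((j+1) + 3),
which is the closed form with t = j+1.
This completes the induction.

A(t) = t(t + 3)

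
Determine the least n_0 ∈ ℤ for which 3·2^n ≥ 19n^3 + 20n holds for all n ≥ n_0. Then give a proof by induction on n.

n_0 = 15

At n = 14: 49152 < 52416, so the inequality fails and n_0 ≥ 15. We prove 3·2^n ≥ 19n^3 + 20n for all n ≥ 15.
When n = 15: 3·2^n = 98304 and 19n^3 + 20n = 64425, so 98304 ≥ 64425.
For the inductive step, assume it holds for an arbitrary p ≥ 15, so 3·2^p ≥ 19p^3 + 20p.
Then 3·2^(p + 1) = 2·(3·2^p) ≥ 2·(19p^3 + 20p).
Also, for p ≥ 15 we have 2·(19p^3 + 20p) ≥ 19(p+1)^3 + 20(p+1), since 2·(19p^3 + 20p) − (19(p+1)^3 + 20(p+1)) = 19p^3 - 57p^2 - 37p - 39, which is nonnegative for all p ≥ 15.
Combining, 3·2^(p + 1) ≥ 19(p+1)^3 + 20(p+1).
This completes the induction.
Hence the smallest such n_0 is 15.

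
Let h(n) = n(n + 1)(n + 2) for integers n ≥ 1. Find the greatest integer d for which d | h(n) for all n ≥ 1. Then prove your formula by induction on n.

Computing the first values: h(1) = 6 and h(2) = 24; gcd(6, 24) = 6, so d ≤ 6.
We prove 6 | n(n + 1)(n + 2) for all n ≥ 1 by induction on n.
Base step (n = 1): h(1) = 6 = 6·(1), so 6 | h(1).
Inductive step: suppose the statement holds for some j ≥ 1, i.e. 6 | h(j). Then
h(j+1) − h(j) = (j+1)·(j+2)·(j+3) − j·(j+1)·(j+2) = (j+1)·(j+2)·[(j+3) − j] = 3·(j+1)·(j+2). The product of 2 consecutive integers is divisible by (2)! = 2, so h(j+1) − h(j) is divisible by 3·2 = 6. By the inductive hypothesis 6 | h(j), hence 6 | h(j+1).
By induction, the statement is established for all n ≥ 1.
Therefore the largest such d is 6.

d = 6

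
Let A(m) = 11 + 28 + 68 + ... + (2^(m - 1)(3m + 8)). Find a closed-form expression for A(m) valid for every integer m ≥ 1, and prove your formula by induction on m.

A(m) = 2^m(3m + 5) - 5

We claim A(m) = 2^m(3m + 5) - 5 for all m ≥ 1.
Base case (m = 1): A(1) = 11, and the closed form gives 11. They agree.
Inductive step: suppose the statement holds for some i ≥ 1, so A(i) = 2^i(3i + 5) - 5.
Then A(i+1) = A(i) + (2^i(3i + 11)) = (2^i(3i + 5) - 5) + (2^i(3i + 11)).
Simplifying, A(i+1) = 6·2^i·i + 16·2^i - 5 = 2^(i+1)(3(i+1) + 5) - 5,
which is the closed form with m = i+1.
This completes the induction.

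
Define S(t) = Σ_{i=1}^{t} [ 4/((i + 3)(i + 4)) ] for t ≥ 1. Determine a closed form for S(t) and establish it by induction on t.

We claim S(t) = t/(t + 4) for all t ≥ 1.
For the base case t = 1: S(1) = 1/5, and the closed form gives 1/5. They agree.
For the inductive step, assume it holds for an arbitrary i ≥ 1, so S(i) = i/(i + 4).
Then S(i+1) = S(i) + (4/((i + 4)(i + 5))) = (i/(i + 4)) + (4/((i + 4)(i + 5))).
Simplifying, S(i+1) = (i + 1)/(i + 5) = (i+1)/((i+1) + 4),
which is the closed form with t = i+1.
By the principle of mathematical induction, the result holds for all t ≥ 1.

S(t) = t/(t + 4)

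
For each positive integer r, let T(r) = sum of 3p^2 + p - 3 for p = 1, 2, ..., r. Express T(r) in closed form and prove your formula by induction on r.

T(r) = r(r^2 + 2r - 2)

We claim T(r) = r(r^2 + 2r - 2) for all r ≥ 1.
When r = 1: T(1) = 1, and the closed form gives 1. They agree.
Inductive step: assume the claim holds for r = p, so T(p) = p(p^2 + 2p - 2).
Then T(p+1) = T(p) + (p + 3(p + 1)^2 - 2) = (p(p^2 + 2p - 2)) + (p + 3(p + 1)^2 - 2).
Simplifying, T(p+1) = (p + 1)(p^2 + 4p + 1) = (p+1)((p+1)^2 + 2(p+1) - 2),
which is the closed form with r = p+1.
By the principle of mathematical induction, the result holds for all r ≥ 1.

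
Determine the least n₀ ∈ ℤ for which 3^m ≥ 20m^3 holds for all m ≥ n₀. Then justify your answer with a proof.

At m = 8: 6561 < 10240, so the inequality fails and n₀ ≥ 9. We prove 3^m ≥ 20m^3 for all m ≥ 9.
Base case (m = 9): 3^m = 19683 and 20m^3 = 14580, so 19683 ≥ 14580.
Suppose the result is true for m = i, so 3^i ≥ 20i^3.
Then 3^(i + 1) = 3·(3^i) ≥ 3·(20i^3).
Also, for i ≥ 9 we have 3·(20i^3) ≥ 20(i+1)^3, since 3 ≥ (1 + 1/i)^3 for all i ≥ 9.
Combining, 3^(i + 1) ≥ 20(i+1)^3.
By the principle of mathematical induction, the result holds for all m ≥ 9.
Hence the smallest such n₀ is 9.

n₀ = 9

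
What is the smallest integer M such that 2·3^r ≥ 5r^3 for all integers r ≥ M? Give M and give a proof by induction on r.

At r = 5: 486 < 625, so the inequality fails and M ≥ 6. We prove 2·3^r ≥ 5r^3 for all r ≥ 6.
Base case (r = 6): 2·3^r = 1458 and 5r^3 = 1080, so 1458 ≥ 1080.
Inductive step: suppose the statement holds for some i ≥ 6, so 2·3^i ≥ 5i^3.
Then 2·3^(i + 1) = 3·(2·3^i) ≥ 3·(5i^3).
Also, for i ≥ 6 we have 3·(5i^3) ≥ 5(i+1)^3, since 3 ≥ (1 + 1/i)^3 for all i ≥ 6.
Combining, 2·3^(i + 1) ≥ 5(i+1)^3.
By induction, the statement is established for all r ≥ 6.
Hence the smallest such M is 6.

M = 6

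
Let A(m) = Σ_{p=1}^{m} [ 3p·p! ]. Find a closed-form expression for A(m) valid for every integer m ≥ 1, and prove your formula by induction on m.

We claim A(m) = (3m + 3)m! - 3 for all m ≥ 1.
Base step (m = 1): A(1) = 3, and the closed form gives 3. They agree.
Suppose the result is true for m = p, so A(p) = (3p + 3)p! - 3.
Then A(p+1) = A(p) + (3(p + 1)(p + 1)!) = ((3p + 3)p! - 3) + (3(p + 1)(p + 1)!).
Simplifying, A(p+1) = (3(p+1) + 3)(p+1)! - 3,
which is the closed form with m = p+1.
By the principle of mathematical induction, the result holds for all m ≥ 1.

A(m) = (3m + 3)m! - 3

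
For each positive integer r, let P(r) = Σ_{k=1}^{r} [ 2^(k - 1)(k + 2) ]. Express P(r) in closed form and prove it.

P(r) = 2^r(r + 1) - 1

We claim P(r) = 2^r(r + 1) - 1 for all r ≥ 1.
Base case (r = 1): P(1) = 3, and the closed form gives 3. They agree.
Inductive step: suppose the statement holds for some k ≥ 1, so P(k) = 2^k(k + 1) - 1.
Then P(k+1) = P(k) + (2^k(k + 3)) = (2^k(k + 1) - 1) + (2^k(k + 3)).
Simplifying, P(k+1) = 2^(k + 1)k + 2^(k + 2) - 1 = 2^(k+1)((k+1) + 1) - 1,
which is the closed form with r = k+1.
By the principle of mathematical induction, the result holds for all r ≥ 1.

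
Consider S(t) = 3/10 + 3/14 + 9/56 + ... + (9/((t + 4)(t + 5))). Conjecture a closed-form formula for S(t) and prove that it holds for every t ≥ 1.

S(t) = 9t/(5(t + 5))

We claim S(t) = 9t/(5(t + 5)) for all t ≥ 1.
When t = 1: S(1) = 3/10, and the closed form gives 3/10. They agree.
Suppose the result is true for t = i, so S(i) = 9i/(5(i + 5)).
Then S(i+1) = S(i) + (9/((i + 5)(i + 6))) = (9i/(5(i + 5))) + (9/((i + 5)(i + 6))).
Simplifying, S(i+1) = 9(i + 1)/(5(i + 6)) = 9(i+1)/(5((i+1) + 5)),
which is the closed form with t = i+1.
Hence, by induction on t, the claim holds for every t ≥ 1.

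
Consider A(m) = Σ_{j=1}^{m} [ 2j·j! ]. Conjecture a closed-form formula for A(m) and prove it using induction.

We claim A(m) = (2m + 2)m! - 2 for all m ≥ 1.
For the base case m = 1: A(1) = 2, and the closed form gives 2. They agree.
Suppose the result is true for m = j, so A(j) = (2j + 2)j! - 2.
Then A(j+1) = A(j) + (2(j + 1)(j + 1)!) = ((2j + 2)j! - 2) + (2(j + 1)(j + 1)!).
Simplifying, A(j+1) = (2(j+1) + 2)(j+1)! - 2,
which is the closed form with m = j+1.
By the principle of mathematical induction, the result holds for all m ≥ 1.

A(m) = (2m + 2)m! - 2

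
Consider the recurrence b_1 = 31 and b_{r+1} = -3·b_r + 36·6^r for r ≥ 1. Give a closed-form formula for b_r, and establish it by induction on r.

Computing the first terms: b_1 = 31, b_2 = 123, b_3 = 927. This suggests b_r = 7(-3)^(r - 1) + 4·6^r.
Base case (r = 1): the formula gives 31 = 31 = b_1.
Inductive step: suppose the statement holds for some k ≥ 1, so b_k = 7(-3)^(k - 1) + 4·6^k.
Then b_{k+1} = -3·b_k + 36·6^k = -3·(7(-3)^(k - 1) + 4·6^k) + 36·6^k = 7(-3)^k + 4·6^(k + 1) = 7(-3)^((k+1) - 1) + 4·6^(k+1),
which is the claimed formula at r = k+1.
By the principle of mathematical induction, the result holds for all r ≥ 1.

b_r = 7(-3)^(r - 1) + 4·6^r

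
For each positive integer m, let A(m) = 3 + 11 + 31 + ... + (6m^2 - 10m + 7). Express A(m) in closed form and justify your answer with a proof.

A(m) = m(2m^2 - 2m + 3)

We claim A(m) = m(2m^2 - 2m + 3) for all m ≥ 1.
Base case (m = 1): A(1) = 3, and the closed form gives 3. They agree.
For the inductive step, assume it holds for an arbitrary r ≥ 1, so A(r) = r(2r^2 - 2r + 3).
Then A(r+1) = A(r) + (6r^2 + 2r + 3) = (r(2r^2 - 2r + 3)) + (6r^2 + 2r + 3).
Simplifying, A(r+1) = (r + 1)(2r^2 + 2r + 3) = (r+1)(2(r+1)^2 - 2(r+1) + 3),
which is the closed form with m = r+1.
This completes the induction.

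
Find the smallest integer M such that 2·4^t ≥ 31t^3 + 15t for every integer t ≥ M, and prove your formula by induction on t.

At t = 5: 2048 < 3950, so the inequality fails and M ≥ 6. We prove 2·4^t ≥ 31t^3 + 15t for all t ≥ 6.
Base case (t = 6): 2·4^t = 8192 and 31t^3 + 15t = 6786, so 8192 ≥ 6786.
Suppose the result is true for t = j, so 2·4^j ≥ 31j^3 + 15j.
Then 2·4^(j + 1) = 4·(2·4^j) ≥ 4·(31j^3 + 15j).
Also, for j ≥ 6 we have 4·(31j^3 + 15j) ≥ 31(j+1)^3 + 15(j+1), since 4·(31j^3 + 15j) − (31(j+1)^3 + 15(j+1)) = 93j^3 - 93j^2 - 48j - 46, which is nonnegative for all j ≥ 6.
Combining, 2·4^(j + 1) ≥ 31(j+1)^3 + 15(j+1).
This completes the induction.
Hence the smallest such M is 6.

M = 6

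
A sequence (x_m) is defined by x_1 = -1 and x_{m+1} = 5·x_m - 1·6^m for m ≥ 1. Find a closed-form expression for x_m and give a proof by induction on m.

Computing the first terms: x_1 = -1, x_2 = -11, x_3 = -91. This suggests x_m = 5^m - 6^m.
When m = 1: the formula gives -1 = -1 = x_1.
Inductive step: suppose the statement holds for some k ≥ 1, so x_k = 5^k - 6^k.
Then x_{k+1} = 5·x_k - 1·6^k = 5·(5^k - 6^k) - 1·6^k = 5^(k + 1) - 6^(k + 1),
which is the claimed formula at m = k+1.
Hence, by induction on m, the claim holds for every m ≥ 1.

x_m = 5^m - 6^m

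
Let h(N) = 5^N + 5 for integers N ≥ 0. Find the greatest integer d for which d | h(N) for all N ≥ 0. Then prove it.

d = 2

Computing the first values: h(0) = 6 and h(1) = 10; gcd(6, 10) = 2, so d ≤ 2.
We prove 2 | 5^N + 5 for all N ≥ 0 by induction on N.
Base case (N = 0): h(0) = 6 = 2·(3), so 2 | h(0).
Inductive step: assume the claim holds for N = j, i.e. 2 | h(j). Then
h(j+1) = 5^(j+1) + 5 = 5·(5^j + 5) - 20 = 5·h(j) - 20. The first term is divisible by 2 by the inductive hypothesis, and -20 is divisible by 2. Hence 2 | h(j+1).
Hence, by induction on N, the claim holds for every N ≥ 0.
Therefore the largest such d is 2.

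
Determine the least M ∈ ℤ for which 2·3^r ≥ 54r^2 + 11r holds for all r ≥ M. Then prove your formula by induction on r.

At r = 6: 1458 < 2010, so the inequality fails and M ≥ 7. We prove 2·3^r ≥ 54r^2 + 11r for all r ≥ 7.
Base case (r = 7): 2·3^r = 4374 and 54r^2 + 11r = 2723, so 4374 ≥ 2723.
Inductive step: suppose the statement holds for some j ≥ 7, so 2·3^j ≥ 54j^2 + 11j.
Then 2·3^(j + 1) = 3·(2·3^j) ≥ 3·(54j^2 + 11j).
Also, for j ≥ 7 we have 3·(54j^2 + 11j) ≥ 54(j+1)^2 + 11(j+1), since 3·(54j^2 + 11j) − (54(j+1)^2 + 11(j+1)) = 108j^2 - 86j - 65, which is nonnegative for all j ≥ 7.
Combining, 2·3^(j + 1) ≥ 54(j+1)^2 + 11(j+1).
By the principle of mathematical induction, the result holds for all r ≥ 7.
Hence the smallest such M is 7.

M = 7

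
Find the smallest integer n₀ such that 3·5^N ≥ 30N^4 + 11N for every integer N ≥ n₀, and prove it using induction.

n₀ = 6

At N = 5: 9375 < 18805, so the inequality fails and n₀ ≥ 6. We prove 3·5^N ≥ 30N^4 + 11N for all N ≥ 6.
Base step (N = 6): 3·5^N = 46875 and 30N^4 + 11N = 38946, so 46875 ≥ 38946.
For the inductive step, assume it holds for an arbitrary i ≥ 6, so 3·5^i ≥ 30i^4 + 11i.
Then 3·5^(i + 1) = 5·(3·5^i) ≥ 5·(30i^4 + 11i).
Also, for i ≥ 6 we have 5·(30i^4 + 11i) ≥ 30(i+1)^4 + 11(i+1), since 5·(30i^4 + 11i) − (30(i+1)^4 + 11(i+1)) = 120i^4 - 120i^3 - 180i^2 - 76i - 41, which is nonnegative for all i ≥ 6.
Combining, 3·5^(i + 1) ≥ 30(i+1)^4 + 11(i+1).
By induction, the statement is established for all N ≥ 6.
Hence the smallest such n₀ is 6.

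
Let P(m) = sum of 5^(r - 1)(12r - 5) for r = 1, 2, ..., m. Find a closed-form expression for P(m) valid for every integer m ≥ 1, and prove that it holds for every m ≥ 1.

P(m) = 5^m(3m - 2) + 2

We claim P(m) = 5^m(3m - 2) + 2 for all m ≥ 1.
Base step (m = 1): P(1) = 7, and the closed form gives 7. They agree.
For the inductive step, assume it holds for an arbitrary r ≥ 1, so P(r) = 5^r(3r - 2) + 2.
Then P(r+1) = P(r) + (5^r(12r + 7)) = (5^r(3r - 2) + 2) + (5^r(12r + 7)).
Simplifying, P(r+1) = 15·5^r·r + 5·5^r + 2 = 5^(r+1)(3(r+1) - 2) + 2,
which is the closed form with m = r+1.
Hence, by induction on m, the claim holds for every m ≥ 1.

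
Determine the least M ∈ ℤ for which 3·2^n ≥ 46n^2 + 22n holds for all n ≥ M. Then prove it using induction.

At n = 10: 3072 < 4820, so the inequality fails and M ≥ 11. We prove 3·2^n ≥ 46n^2 + 22n for all n ≥ 11.
For the base case n = 11: 3·2^n = 6144 and 46n^2 + 22n = 5808, so 6144 ≥ 5808.
Suppose the result is true for n = r, so 3·2^r ≥ 46r^2 + 22r.
Then 3·2^(r + 1) = 2·(3·2^r) ≥ 2·(46r^2 + 22r).
Also, for r ≥ 11 we have 2·(46r^2 + 22r) ≥ 46(r+1)^2 + 22(r+1), since 2·(46r^2 + 22r) − (46(r+1)^2 + 22(r+1)) = 46r^2 - 70r - 68, which is nonnegative for all r ≥ 11.
Combining, 3·2^(r + 1) ≥ 46(r+1)^2 + 22(r+1).
Hence, by induction on n, the claim holds for every n ≥ 11.
Hence the smallest such M is 11.

M = 11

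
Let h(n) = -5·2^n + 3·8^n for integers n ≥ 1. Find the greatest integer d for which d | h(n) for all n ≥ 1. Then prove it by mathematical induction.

d = 2

Computing the first values: h(1) = 14 and h(2) = 172; gcd(14, 172) = 2, so d ≤ 2.
We prove 2 | -5·2^n + 3·8^n for all n ≥ 1 by induction on n.
Base case (n = 1): h(1) = 14 = 2·(7), so 2 | h(1).
Suppose the result is true for n = r, i.e. 2 | h(r). Then
h(r+1) − 8·h(r) = (-5·2^(r+1) + 3·8^(r+1)) − 8·(-5·2^r + 3·8^r) = (-5)·2^r·(2 − 8) = (30)·2^r. Since 2 | h(r) by the inductive hypothesis, 2 | 8·h(r); and 2 | 30 since 30 = 2·15. Therefore 2 | h(r+1).
This completes the induction.
Therefore the largest such d is 2.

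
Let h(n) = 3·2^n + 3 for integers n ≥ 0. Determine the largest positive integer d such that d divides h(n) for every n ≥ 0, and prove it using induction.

d = 3

Computing the first values: h(0) = 6 and h(1) = 9; gcd(6, 9) = 3, so d ≤ 3.
We prove 3 | 3·2^n + 3 for all n ≥ 0 by induction on n.
Base step (n = 0): h(0) = 6 = 3·(2), so 3 | h(0).
Inductive step: suppose the statement holds for some k ≥ 0, i.e. 3 | h(k). Then
h(k+1) = 3·2^(k+1) + 3 = 2·(3·2^k + 3) - 3 = 2·h(k) - 3. The first term is divisible by 3 by the inductive hypothesis, and -3 is divisible by 3. Hence 3 | h(k+1).
By induction, the statement is established for all n ≥ 0.
Therefore the largest such d is 3.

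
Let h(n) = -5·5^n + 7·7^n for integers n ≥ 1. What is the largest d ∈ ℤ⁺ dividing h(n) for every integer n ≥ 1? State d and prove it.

Computing the first values: h(1) = 24 and h(2) = 218; gcd(24, 218) = 2, so d ≤ 2.
We prove 2 | -5·5^n + 7·7^n for all n ≥ 1 by induction on n.
For the base case n = 1: h(1) = 24 = 2·(12), so 2 | h(1).
Suppose the result is true for n = i, i.e. 2 | h(i). Then
h(i+1) − 7·h(i) = (-5·5^(i+1) + 7·7^(i+1)) − 7·(-5·5^i + 7·7^i) = (-5)·5^i·(5 − 7) = (10)·5^i. Since 2 | h(i) by the inductive hypothesis, 2 | 7·h(i); and 2 | 10 since 10 = 2·5. Therefore 2 | h(i+1).
By the principle of mathematical induction, the result holds for all n ≥ 1.
Therefore the largest such d is 2.

d = 2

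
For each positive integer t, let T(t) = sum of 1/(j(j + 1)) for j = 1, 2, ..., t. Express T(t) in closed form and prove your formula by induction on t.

We claim T(t) = t/(t + 1) for all t ≥ 1.
Base case (t = 1): T(1) = 1/2, and the closed form gives 1/2. They agree.
Inductive step: assume the claim holds for t = j, so T(j) = j/(j + 1).
Then T(j+1) = T(j) + (1/((j + 1)(j + 2))) = (j/(j + 1)) + (1/((j + 1)(j + 2))).
Simplifying, T(j+1) = (j + 1)/(j + 2) = (j+1)/((j+1) + 1),
which is the closed form with t = j+1.
Hence, by induction on t, the claim holds for every t ≥ 1.

T(t) = t/(t + 1)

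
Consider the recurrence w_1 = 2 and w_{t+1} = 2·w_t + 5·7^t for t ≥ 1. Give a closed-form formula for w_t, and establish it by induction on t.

w_t = -5·2^(t - 1) + 7^t

Computing the first terms: w_1 = 2, w_2 = 39, w_3 = 323. This suggests w_t = -5·2^(t - 1) + 7^t.
For the base case t = 1: the formula gives 2 = 2 = w_1.
Suppose the result is true for t = j, so w_j = -5·2^(j - 1) + 7^j.
Then w_{j+1} = 2·w_j + 5·7^j = 2·(-5·2^(j - 1) + 7^j) + 5·7^j = -5·2^j + 7^(j + 1) = -5·2^((j+1) - 1) + 7^(j+1),
which is the claimed formula at t = j+1.
This completes the induction.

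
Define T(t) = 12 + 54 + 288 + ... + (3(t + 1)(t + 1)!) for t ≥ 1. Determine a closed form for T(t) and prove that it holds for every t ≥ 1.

T(t) = 3(t + 2)! - 6

We claim T(t) = 3(t + 2)! - 6 for all t ≥ 1.
Base step (t = 1): T(1) = 12, and the closed form gives 12. They agree.
Inductive step: suppose the statement holds for some m ≥ 1, so T(m) = 3(m + 2)! - 6.
Then T(m+1) = T(m) + (3(m + 2)(m + 2)!) = (3(m + 2)! - 6) + (3(m + 2)(m + 2)!).
Simplifying, T(m+1) = 3((m+1) + 2)! - 6,
which is the closed form with t = m+1.
By the principle of mathematical induction, the result holds for all t ≥ 1.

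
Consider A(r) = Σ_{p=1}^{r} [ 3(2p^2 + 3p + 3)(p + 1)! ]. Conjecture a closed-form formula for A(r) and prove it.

We claim A(r) = (6r + 3)(r + 2)! - 6 for all r ≥ 1.
For the base case r = 1: A(1) = 48, and the closed form gives 48. They agree.
Inductive step: suppose the statement holds for some p ≥ 1, so A(p) = (6p + 3)(p + 2)! - 6.
Then A(p+1) = A(p) + (3(2p^2 + 7p + 8)(p + 2)!) = ((6p + 3)(p + 2)! - 6) + (3(2p^2 + 7p + 8)(p + 2)!).
Simplifying, A(p+1) = (6(p+1) + 3)((p+1) + 2)! - 6,
which is the closed form with r = p+1.
By the principle of mathematical induction, the result holds for all r ≥ 1.

A(r) = (6r + 3)(r + 2)! - 6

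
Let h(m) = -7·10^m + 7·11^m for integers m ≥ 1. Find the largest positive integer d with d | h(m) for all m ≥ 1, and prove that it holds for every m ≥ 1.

Computing the first values: h(1) = 7 and h(2) = 147; gcd(7, 147) = 7, so d ≤ 7.
We prove 7 | -7·10^m + 7·11^m for all m ≥ 1 by induction on m.
Base case (m = 1): h(1) = 7 = 7·(1), so 7 | h(1).
Inductive step: assume the claim holds for m = p, i.e. 7 | h(p). Then
h(p+1) − 11·h(p) = (-7·10^(p+1) + 7·11^(p+1)) − 11·(-7·10^p + 7·11^p) = (-7)·10^p·(10 − 11) = (7)·10^p. Since 7 | h(p) by the inductive hypothesis, 7 | 11·h(p); and 7 | 7 since 7 = 7·1. Therefore 7 | h(p+1).
By the principle of mathematical induction, the result holds for all m ≥ 1.
Therefore the largest such d is 7.

d = 7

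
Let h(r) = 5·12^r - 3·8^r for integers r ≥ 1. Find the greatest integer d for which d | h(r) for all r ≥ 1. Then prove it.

d = 12

Computing the first values: h(1) = 36 and h(2) = 528; gcd(36, 528) = 12, so d ≤ 12.
We prove 12 | 5·12^r - 3·8^r for all r ≥ 1 by induction on r.
When r = 1: h(1) = 36 = 12·(3), so 12 | h(1).
Suppose the result is true for r = j, i.e. 12 | h(j). Then
h(j+1) − 12·h(j) = (5·12^(j+1) - 3·8^(j+1)) − 12·(5·12^j - 3·8^j) = (-3)·8^j·(8 − 12) = (12)·8^j. Since 12 | h(j) by the inductive hypothesis, 12 | 12·h(j); and 12 | 12 since 12 = 12·1. Therefore 12 | h(j+1).
By the principle of mathematical induction, the result holds for all r ≥ 1.
Therefore the largest such d is 12.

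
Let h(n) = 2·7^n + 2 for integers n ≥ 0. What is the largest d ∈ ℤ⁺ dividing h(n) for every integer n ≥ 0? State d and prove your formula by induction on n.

Computing the first values: h(0) = 4 and h(1) = 16; gcd(4, 16) = 4, so d ≤ 4.
We prove 4 | 2·7^n + 2 for all n ≥ 0 by induction on n.
For the base case n = 0: h(0) = 4 = 4·(1), so 4 | h(0).
For the inductive step, assume it holds for an arbitrary p ≥ 0, i.e. 4 | h(p). Then
h(p+1) = 2·7^(p+1) + 2 = 7·(2·7^p + 2) - 12 = 7·h(p) - 12. The first term is divisible by 4 by the inductive hypothesis, and -12 is divisible by 4. Hence 4 | h(p+1).
By the principle of mathematical induction, the result holds for all n ≥ 0.
Therefore the largest such d is 4.

d = 4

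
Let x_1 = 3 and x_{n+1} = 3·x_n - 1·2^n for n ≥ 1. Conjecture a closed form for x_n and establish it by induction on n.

x_n = 2^n + 3^(n - 1)

Computing the first terms: x_1 = 3, x_2 = 7, x_3 = 17. This suggests x_n = 2^n + 3^(n - 1).
For the base case n = 1: the formula gives 3 = 3 = x_1.
For the inductive step, assume it holds for an arbitrary k ≥ 1, so x_k = 2^k + 3^(k - 1).
Then x_{k+1} = 3·x_k - 1·2^k = 3·(2^k + 3^(k - 1)) - 1·2^k = 2^(k + 1) + 3^k = 2^(k+1) + 3^((k+1) - 1),
which is the claimed formula at n = k+1.
This completes the induction.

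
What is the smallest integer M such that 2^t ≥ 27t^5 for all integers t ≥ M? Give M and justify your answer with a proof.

M = 30

At t = 29: 536870912 < 553801023, so the inequality fails and M ≥ 30. We prove 2^t ≥ 27t^5 for all t ≥ 30.
When t = 30: 2^t = 1073741824 and 27t^5 = 656100000, so 1073741824 ≥ 656100000.
Suppose the result is true for t = r, so 2^r ≥ 27r^5.
Then 2^(r + 1) = 2·(2^r) ≥ 2·(27r^5).
Also, for r ≥ 30 we have 2·(27r^5) ≥ 27(r+1)^5, since 2 ≥ (1 + 1/r)^5 for all r ≥ 30.
Combining, 2^(r + 1) ≥ 27(r+1)^5.
Hence, by induction on t, the claim holds for every t ≥ 30.
Hence the smallest such M is 30.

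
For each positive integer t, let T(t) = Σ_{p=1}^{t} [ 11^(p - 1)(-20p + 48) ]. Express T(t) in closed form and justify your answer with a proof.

T(t) = 11^t(-2t + 5) - 5

We claim T(t) = 11^t(-2t + 5) - 5 for all t ≥ 1.
When t = 1: T(1) = 28, and the closed form gives 28. They agree.
Suppose the result is true for t = p, so T(p) = 11^p(-2p + 5) - 5.
Then T(p+1) = T(p) + (11^p(-20p + 28)) = (11^p(-2p + 5) - 5) + (11^p(-20p + 28)).
Simplifying, T(p+1) = -22·11^p·p + 33·11^p - 5 = 11^(p+1)(-2(p+1) + 5) - 5,
which is the closed form with t = p+1.
This completes the induction.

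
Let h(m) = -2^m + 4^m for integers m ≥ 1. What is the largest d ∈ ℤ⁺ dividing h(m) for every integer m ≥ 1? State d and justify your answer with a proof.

Computing the first values: h(1) = 2 and h(2) = 12; gcd(2, 12) = 2, so d ≤ 2.
We prove 2 | -2^m + 4^m for all m ≥ 1 by induction on m.
For the base case m = 1: h(1) = 2 = 2·(1), so 2 | h(1).
For the inductive step, assume it holds for an arbitrary p ≥ 1, i.e. 2 | h(p). Then
4^{p+1} − 2^{p+1} = 4·4^p − 2·2^p = 4·(4^p − 2^p) + (2)·2^p. The first term is divisible by 2 by the inductive hypothesis, and the second term (2)·2^p is divisible by 2 since 2 | 2. Hence 2 | h(p+1).
Hence, by induction on m, the claim holds for every m ≥ 1.
Therefore the largest such d is 2.

d = 2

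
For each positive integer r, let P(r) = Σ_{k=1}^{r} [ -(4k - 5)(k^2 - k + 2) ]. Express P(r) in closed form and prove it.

P(r) = -r(r^3 - r^2 + 3r - 5)

We claim P(r) = -r(r^3 - r^2 + 3r - 5) for all r ≥ 1.
Base case (r = 1): P(1) = 2, and the closed form gives 2. They agree.
Inductive step: suppose the statement holds for some k ≥ 1, so P(k) = k(-k^3 + k^2 - 3k + 5).
Then P(k+1) = P(k) + (-(4k - 1)(-k + (k + 1)^2 + 1)) = (k(-k^3 + k^2 - 3k + 5)) + (-(4k - 1)(-k + (k + 1)^2 + 1)).
Simplifying, P(k+1) = -(k + 1)(k^3 + 2k^2 + 4k - 2) = -(k+1)((k+1)^3 - (k+1)^2 + 3(k+1) - 5),
which is the closed form with r = k+1.
By the principle of mathematical induction, the result holds for all r ≥ 1.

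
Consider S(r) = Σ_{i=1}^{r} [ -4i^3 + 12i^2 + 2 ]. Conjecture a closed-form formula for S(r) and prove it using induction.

S(r) = -r(r^3 - 2r^2 - 5r - 4)

We claim S(r) = -r(r^3 - 2r^2 - 5r - 4) for all r ≥ 1.
For the base case r = 1: S(1) = 10, and the closed form gives 10. They agree.
Inductive step: suppose the statement holds for some i ≥ 1, so S(i) = i(-i^3 + 2i^2 + 5i + 4).
Then S(i+1) = S(i) + (-4i^3 + 12i + 10) = (i(-i^3 + 2i^2 + 5i + 4)) + (-4i^3 + 12i + 10).
Simplifying, S(i+1) = -(i + 1)(i^3 + i^2 - 6i - 10) = -(i+1)((i+1)^3 - 2(i+1)^2 - 5(i+1) - 4),
which is the closed form with r = i+1.
By induction, the statement is established for all r ≥ 1.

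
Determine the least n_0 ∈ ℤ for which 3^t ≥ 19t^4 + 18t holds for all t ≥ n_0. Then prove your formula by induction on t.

n_0 = 12

At t = 11: 177147 < 278377, so the inequality fails and n_0 ≥ 12. We prove 3^t ≥ 19t^4 + 18t for all t ≥ 12.
Base case (t = 12): 3^t = 531441 and 19t^4 + 18t = 394200, so 531441 ≥ 394200.
Inductive step: suppose the statement holds for some i ≥ 12, so 3^i ≥ 19i^4 + 18i.
Then 3^(i + 1) = 3·(3^i) ≥ 3·(19i^4 + 18i).
Also, for i ≥ 12 we have 3·(19i^4 + 18i) ≥ 19(i+1)^4 + 18(i+1), since 3·(19i^4 + 18i) − (19(i+1)^4 + 18(i+1)) = 38i^4 - 76i^3 - 114i^2 - 40i - 37, which is nonnegative for all i ≥ 12.
Combining, 3^(i + 1) ≥ 19(i+1)^4 + 18(i+1).
By the principle of mathematical induction, the result holds for all t ≥ 12.
Hence the smallest such n_0 is 12.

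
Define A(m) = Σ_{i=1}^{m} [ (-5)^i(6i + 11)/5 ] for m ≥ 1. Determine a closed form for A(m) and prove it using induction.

We claim A(m) = (-5)^m(m + 2) - 2 for all m ≥ 1.
Base case (m = 1): A(1) = -17, and the closed form gives -17. They agree.
For the inductive step, assume it holds for an arbitrary i ≥ 1, so A(i) = (-5)^i(i + 2) - 2.
Then A(i+1) = A(i) + ((-5)^i(-6i - 17)) = ((-5)^i(i + 2) - 2) + ((-5)^i(-6i - 17)).
Simplifying, A(i+1) = -5(-5)^i·i - 15(-5)^i - 2 = (-5)^(i+1)((i+1) + 2) - 2,
which is the closed form with m = i+1.
By the principle of mathematical induction, the result holds for all m ≥ 1.

A(m) = (-5)^m(m + 2) - 2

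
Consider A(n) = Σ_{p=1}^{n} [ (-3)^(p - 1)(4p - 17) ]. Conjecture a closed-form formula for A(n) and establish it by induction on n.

A(n) = (-3)^n(-n + 4) - 4

We claim A(n) = (-3)^n(-n + 4) - 4 for all n ≥ 1.
For the base case n = 1: A(1) = -13, and the closed form gives -13. They agree.
Suppose the result is true for n = p, so A(p) = (-3)^p(-p + 4) - 4.
Then A(p+1) = A(p) + ((-3)^p(4p - 13)) = ((-3)^p(-p + 4) - 4) + ((-3)^p(4p - 13)).
Simplifying, A(p+1) = 3(-3)^p·p - 9(-3)^p - 4 = (-3)^(p+1)(-(p+1) + 4) - 4,
which is the closed form with n = p+1.
By the principle of mathematical induction, the result holds for all n ≥ 1.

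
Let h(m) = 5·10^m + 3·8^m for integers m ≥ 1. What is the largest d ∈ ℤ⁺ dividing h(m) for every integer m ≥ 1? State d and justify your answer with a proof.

Computing the first values: h(1) = 74 and h(2) = 692; gcd(74, 692) = 2, so d ≤ 2.
We prove 2 | 5·10^m + 3·8^m for all m ≥ 1 by induction on m.
Base step (m = 1): h(1) = 74 = 2·(37), so 2 | h(1).
For the inductive step, assume it holds for an arbitrary k ≥ 1, i.e. 2 | h(k). Then
h(k+1) − 10·h(k) = (5·10^(k+1) + 3·8^(k+1)) − 10·(5·10^k + 3·8^k) = (3)·8^k·(8 − 10) = (-6)·8^k. Since 2 | h(k) by the inductive hypothesis, 2 | 10·h(k); and 2 | -6 since -6 = 2·-3. Therefore 2 | h(k+1).
Hence, by induction on m, the claim holds for every m ≥ 1.
Therefore the largest such d is 2.

d = 2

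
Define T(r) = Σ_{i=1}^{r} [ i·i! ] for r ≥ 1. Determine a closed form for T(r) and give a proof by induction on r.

T(r) = (r + 1)! - 1

We claim T(r) = (r + 1)! - 1 for all r ≥ 1.
For the base case r = 1: T(1) = 1, and the closed form gives 1. They agree.
Inductive step: assume the claim holds for r = i, so T(i) = (i + 1)! - 1.
Then T(i+1) = T(i) + ((i + 1)(i + 1)!) = ((i + 1)! - 1) + ((i + 1)(i + 1)!).
Simplifying, T(i+1) = ((i+1) + 1)! - 1,
which is the closed form with r = i+1.
This completes the induction.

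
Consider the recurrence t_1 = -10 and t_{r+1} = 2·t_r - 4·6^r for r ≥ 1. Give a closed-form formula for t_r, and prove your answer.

t_r = -2^(r + 1) - 6^r

Computing the first terms: t_1 = -10, t_2 = -44, t_3 = -232. This suggests t_r = -2^(r + 1) - 6^r.
Base case (r = 1): the formula gives -10 = -10 = t_1.
Inductive step: suppose the statement holds for some p ≥ 1, so t_p = -2^(p + 1) - 6^p.
Then t_{p+1} = 2·t_p - 4·6^p = 2·(-2^(p + 1) - 6^p) - 4·6^p = -2^(p + 2) - 6^(p + 1) = -2^((p+1) + 1) - 6^(p+1),
which is the claimed formula at r = p+1.
By the principle of mathematical induction, the result holds for all r ≥ 1.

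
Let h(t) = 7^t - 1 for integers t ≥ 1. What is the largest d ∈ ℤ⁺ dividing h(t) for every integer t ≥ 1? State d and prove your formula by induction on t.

d = 6

Computing the first values: h(1) = 6 and h(2) = 48; gcd(6, 48) = 6, so d ≤ 6.
We prove 6 | 7^t - 1 for all t ≥ 1 by induction on t.
For the base case t = 1: h(1) = 6 = 6·(1), so 6 | h(1).
Inductive step: assume the claim holds for t = k, i.e. 6 | h(k). Then
7^{k+1} − 1^{k+1} = 7·7^k − 1·1^k = 7·(7^k − 1^k) + (6)·1^k. The first term is divisible by 6 by the inductive hypothesis, and the second term (6)·1^k is divisible by 6 since 6 | 6. Hence 6 | h(k+1).
Hence, by induction on t, the claim holds for every t ≥ 1.
Therefore the largest such d is 6.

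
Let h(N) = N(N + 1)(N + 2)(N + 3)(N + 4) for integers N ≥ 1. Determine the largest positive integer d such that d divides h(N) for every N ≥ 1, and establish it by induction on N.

d = 120

Computing the first values: h(1) = 120 and h(2) = 720; gcd(120, 720) = 120, so d ≤ 120.
We prove 120 | N(N + 1)(N + 2)(N + 3)(N + 4) for all N ≥ 1 by induction on N.
Base case (N = 1): h(1) = 120 = 120·(1), so 120 | h(1).
Suppose the result is true for N = k, i.e. 120 | h(k). Then
h(k+1) − h(k) = (k+1)·(k+2)·(k+3)·(k+4)·(k+5) − k·(k+1)·(k+2)·(k+3)·(k+4) = (k+1)·(k+2)·(k+3)·(k+4)·[(k+5) − k] = 5·(k+1)·(k+2)·(k+3)·(k+4). The product of 4 consecutive integers is divisible by (4)! = 24, so h(k+1) − h(k) is divisible by 5·24 = 120. By the inductive hypothesis 120 | h(k), hence 120 | h(k+1).
Hence, by induction on N, the claim holds for every N ≥ 1.
Therefore the largest such d is 120.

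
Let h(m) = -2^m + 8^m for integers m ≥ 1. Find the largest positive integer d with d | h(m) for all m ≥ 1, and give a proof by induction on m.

Computing the first values: h(1) = 6 and h(2) = 60; gcd(6, 60) = 6, so d ≤ 6.
We prove 6 | -2^m + 8^m for all m ≥ 1 by induction on m.
Base step (m = 1): h(1) = 6 = 6·(1), so 6 | h(1).
Inductive step: assume the claim holds for m = j, i.e. 6 | h(j). Then
8^{j+1} − 2^{j+1} = 8·8^j − 2·2^j = 8·(8^j − 2^j) + (6)·2^j. The first term is divisible by 6 by the inductive hypothesis, and the second term (6)·2^j is divisible by 6 since 6 | 6. Hence 6 | h(j+1).
By the principle of mathematical induction, the result holds for all m ≥ 1.
Therefore the largest such d is 6.

d = 6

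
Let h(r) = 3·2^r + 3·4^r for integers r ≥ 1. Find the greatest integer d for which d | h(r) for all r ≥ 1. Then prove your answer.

Computing the first values: h(1) = 18 and h(2) = 60; gcd(18, 60) = 6, so d ≤ 6.
We prove 6 | 3·2^r + 3·4^r for all r ≥ 1 by induction on r.
For the base case r = 1: h(1) = 18 = 6·(3), so 6 | h(1).
For the inductive step, assume it holds for an arbitrary i ≥ 1, i.e. 6 | h(i). Then
h(i+1) − 4·h(i) = (3·2^(i+1) + 3·4^(i+1)) − 4·(3·2^i + 3·4^i) = (3)·2^i·(2 − 4) = (-6)·2^i. Since 6 | h(i) by the inductive hypothesis, 6 | 4·h(i); and 6 | -6 since -6 = 6·-1. Therefore 6 | h(i+1).
This completes the induction.
Therefore the largest such d is 6.

d = 6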